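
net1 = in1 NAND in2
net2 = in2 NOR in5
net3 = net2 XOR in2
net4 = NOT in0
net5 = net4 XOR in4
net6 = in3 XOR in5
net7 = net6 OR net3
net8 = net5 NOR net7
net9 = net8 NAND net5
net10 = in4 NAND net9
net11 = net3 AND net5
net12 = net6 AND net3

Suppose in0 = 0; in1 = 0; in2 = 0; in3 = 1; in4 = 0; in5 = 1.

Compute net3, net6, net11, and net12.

net3 = 0, net6 = 0, net11 = 0, net12 = 0

net2 = in2 NOR in5 = 0 NOR 1 = 0
net3 = net2 XOR in2 = 0 XOR 0 = 0
net4 = NOT in0 = NOT 0 = 1
net5 = net4 XOR in4 = 1 XOR 0 = 1
net6 = in3 XOR in5 = 1 XOR 1 = 0
net11 = net3 AND net5 = 0 AND 1 = 0
net12 = net6 AND net3 = 0 AND 0 = 0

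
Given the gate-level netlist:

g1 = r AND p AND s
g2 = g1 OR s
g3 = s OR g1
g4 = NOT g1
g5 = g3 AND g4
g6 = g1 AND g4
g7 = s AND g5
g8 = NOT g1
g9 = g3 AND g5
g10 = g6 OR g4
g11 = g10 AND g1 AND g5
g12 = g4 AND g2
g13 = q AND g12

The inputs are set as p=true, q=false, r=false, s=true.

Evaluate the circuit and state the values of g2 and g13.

g2 = true; g13 = false

g1 = r AND p AND s = false AND true AND true = false
g2 = g1 OR s = false OR true = true
g4 = NOT g1 = NOT false = true
g12 = g4 AND g2 = true AND true = true
g13 = q AND g12 = false AND true = false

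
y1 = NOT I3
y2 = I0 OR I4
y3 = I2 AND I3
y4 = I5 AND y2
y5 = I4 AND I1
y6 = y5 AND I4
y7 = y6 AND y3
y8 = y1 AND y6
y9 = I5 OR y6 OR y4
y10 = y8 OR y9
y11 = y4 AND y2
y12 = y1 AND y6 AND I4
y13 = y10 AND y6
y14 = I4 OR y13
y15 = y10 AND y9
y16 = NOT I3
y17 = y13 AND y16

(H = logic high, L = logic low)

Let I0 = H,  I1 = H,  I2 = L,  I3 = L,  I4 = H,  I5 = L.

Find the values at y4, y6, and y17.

y4 = L, y6 = H, y17 = H

y1 = NOT I3 = NOT L = H
y2 = I0 OR I4 = H OR H = H
y4 = I5 AND y2 = L AND H = L
y5 = I4 AND I1 = H AND H = H
y6 = y5 AND I4 = H AND H = H
y8 = y1 AND y6 = H AND H = H
y9 = I5 OR y6 OR y4 = L OR H OR L = H
y10 = y8 OR y9 = H OR H = H
y13 = y10 AND y6 = H AND H = H
y16 = NOT I3 = NOT L = H
y17 = y13 AND y16 = H AND H = H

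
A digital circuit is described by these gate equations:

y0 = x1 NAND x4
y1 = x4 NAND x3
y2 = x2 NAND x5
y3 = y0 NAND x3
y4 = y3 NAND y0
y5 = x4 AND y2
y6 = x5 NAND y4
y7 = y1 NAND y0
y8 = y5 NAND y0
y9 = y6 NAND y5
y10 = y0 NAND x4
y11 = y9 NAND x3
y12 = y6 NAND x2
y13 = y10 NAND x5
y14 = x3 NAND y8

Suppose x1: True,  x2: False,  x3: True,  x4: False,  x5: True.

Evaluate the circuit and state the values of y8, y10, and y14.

y8 = True, y10 = True, y14 = False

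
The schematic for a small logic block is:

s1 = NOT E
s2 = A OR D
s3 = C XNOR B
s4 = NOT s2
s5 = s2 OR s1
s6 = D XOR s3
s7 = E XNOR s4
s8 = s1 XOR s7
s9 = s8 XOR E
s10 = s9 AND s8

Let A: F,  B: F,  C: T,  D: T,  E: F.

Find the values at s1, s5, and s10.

s1 = NOT E = NOT F = T
s2 = A OR D = F OR T = T
s4 = NOT s2 = NOT T = F
s5 = s2 OR s1 = T OR T = T
s7 = E XNOR s4 = F XNOR F = T
s8 = s1 XOR s7 = T XOR T = F
s9 = s8 XOR E = F XOR F = F
s10 = s9 AND s8 = F AND F = F

s1 = T  s5 = T  s10 = F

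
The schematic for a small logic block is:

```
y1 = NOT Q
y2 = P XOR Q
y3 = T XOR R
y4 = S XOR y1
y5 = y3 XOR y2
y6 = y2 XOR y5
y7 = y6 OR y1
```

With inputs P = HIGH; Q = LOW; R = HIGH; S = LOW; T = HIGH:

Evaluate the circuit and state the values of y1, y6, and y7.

y1 = NOT Q = NOT LOW = HIGH
y2 = P XOR Q = HIGH XOR LOW = HIGH
y3 = T XOR R = HIGH XOR HIGH = LOW
y5 = y3 XOR y2 = LOW XOR HIGH = HIGH
y6 = y2 XOR y5 = HIGH XOR HIGH = LOW
y7 = y6 OR y1 = LOW OR HIGH = HIGH

y1 = HIGH  y6 = LOW  y7 = HIGH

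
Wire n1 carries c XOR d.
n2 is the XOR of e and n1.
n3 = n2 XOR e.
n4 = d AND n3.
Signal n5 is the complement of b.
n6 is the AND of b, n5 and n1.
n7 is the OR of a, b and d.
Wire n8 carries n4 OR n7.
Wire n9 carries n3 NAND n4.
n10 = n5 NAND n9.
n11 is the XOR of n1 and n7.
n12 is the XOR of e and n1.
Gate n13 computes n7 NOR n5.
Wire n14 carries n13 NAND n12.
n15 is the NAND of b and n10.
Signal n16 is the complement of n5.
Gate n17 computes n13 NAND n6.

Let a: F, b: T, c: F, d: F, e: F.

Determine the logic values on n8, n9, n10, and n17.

n8 = T  n9 = T  n10 = T  n17 = T

n1 = c XOR d = F XOR F = F
n2 = e XOR n1 = F XOR F = F
n3 = n2 XOR e = F XOR F = F
n4 = d AND n3 = F AND F = F
n5 = NOT b = NOT T = F
n6 = b AND n5 AND n1 = T AND F AND F = F
n7 = a OR b OR d = F OR T OR F = T
n8 = n4 OR n7 = F OR T = T
n9 = n3 NAND n4 = F NAND F = T
n10 = n5 NAND n9 = F NAND T = T
n13 = n7 NOR n5 = T NOR F = F
n17 = n13 NAND n6 = F NAND F = T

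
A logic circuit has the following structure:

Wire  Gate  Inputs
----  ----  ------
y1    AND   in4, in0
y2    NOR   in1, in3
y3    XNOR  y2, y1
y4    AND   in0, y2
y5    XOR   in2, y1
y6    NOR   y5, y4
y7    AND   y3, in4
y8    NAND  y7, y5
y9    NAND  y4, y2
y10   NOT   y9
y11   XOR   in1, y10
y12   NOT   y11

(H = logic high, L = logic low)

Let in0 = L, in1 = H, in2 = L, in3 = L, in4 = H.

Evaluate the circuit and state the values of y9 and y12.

y2 = in1 NOR in3 = H NOR L = L
y4 = in0 AND y2 = L AND L = L
y9 = y4 NAND y2 = L NAND L = H
y10 = NOT y9 = NOT H = L
y11 = in1 XOR y10 = H XOR L = H
y12 = NOT y11 = NOT H = L

y9 = H; y12 = L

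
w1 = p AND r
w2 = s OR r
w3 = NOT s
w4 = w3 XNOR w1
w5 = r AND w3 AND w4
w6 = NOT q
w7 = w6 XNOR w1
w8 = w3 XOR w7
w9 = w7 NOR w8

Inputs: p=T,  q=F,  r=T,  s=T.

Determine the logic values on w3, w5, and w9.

w1 = p AND r = T AND T = T
w3 = NOT s = NOT T = F
w4 = w3 XNOR w1 = F XNOR T = F
w5 = r AND w3 AND w4 = T AND F AND F = F
w6 = NOT q = NOT F = T
w7 = w6 XNOR w1 = T XNOR T = T
w8 = w3 XOR w7 = F XOR T = T
w9 = w7 NOR w8 = T NOR T = F

w3 = F  w5 = F  w9 = F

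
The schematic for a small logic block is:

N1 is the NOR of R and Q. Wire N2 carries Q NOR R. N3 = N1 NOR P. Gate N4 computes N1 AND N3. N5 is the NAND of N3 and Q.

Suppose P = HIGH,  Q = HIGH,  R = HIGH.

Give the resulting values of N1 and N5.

N1 = LOW, N5 = HIGH

N1 = R NOR Q = HIGH NOR HIGH = LOW
N3 = N1 NOR P = LOW NOR HIGH = LOW
N5 = N3 NAND Q = LOW NAND HIGH = HIGH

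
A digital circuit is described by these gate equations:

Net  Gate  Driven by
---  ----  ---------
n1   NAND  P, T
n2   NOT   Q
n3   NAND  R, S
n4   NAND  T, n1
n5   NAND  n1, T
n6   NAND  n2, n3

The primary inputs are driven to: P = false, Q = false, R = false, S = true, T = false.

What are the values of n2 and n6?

n2 = true, n6 = false

n2 = NOT Q = NOT false = true
n3 = R NAND S = false NAND true = true
n6 = n2 NAND n3 = true NAND true = false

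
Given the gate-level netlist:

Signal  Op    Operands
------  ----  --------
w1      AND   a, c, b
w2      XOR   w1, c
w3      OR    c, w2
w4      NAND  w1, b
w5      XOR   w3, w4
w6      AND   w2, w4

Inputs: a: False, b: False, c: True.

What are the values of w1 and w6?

w1 = False, w6 = True

w1 = a AND c AND b = False AND True AND False = False
w2 = w1 XOR c = False XOR True = True
w4 = w1 NAND b = False NAND False = True
w6 = w2 AND w4 = True AND True = True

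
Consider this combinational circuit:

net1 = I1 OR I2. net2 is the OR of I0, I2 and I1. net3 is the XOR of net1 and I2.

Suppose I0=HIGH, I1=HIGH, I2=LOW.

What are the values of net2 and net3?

net1 = I1 OR I2 = HIGH OR LOW = HIGH
net2 = I0 OR I2 OR I1 = HIGH OR LOW OR HIGH = HIGH
net3 = net1 XOR I2 = HIGH XOR LOW = HIGH

net2 = HIGH, net3 = HIGH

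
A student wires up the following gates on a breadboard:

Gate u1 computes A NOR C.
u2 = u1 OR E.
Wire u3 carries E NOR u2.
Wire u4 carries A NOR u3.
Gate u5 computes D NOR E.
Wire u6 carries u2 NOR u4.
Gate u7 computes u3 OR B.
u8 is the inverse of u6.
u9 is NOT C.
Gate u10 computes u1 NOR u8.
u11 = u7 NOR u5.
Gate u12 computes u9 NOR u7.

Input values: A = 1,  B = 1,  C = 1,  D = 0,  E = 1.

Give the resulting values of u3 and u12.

u1 = A NOR C = 1 NOR 1 = 0
u2 = u1 OR E = 0 OR 1 = 1
u3 = E NOR u2 = 1 NOR 1 = 0
u7 = u3 OR B = 0 OR 1 = 1
u9 = NOT C = NOT 1 = 0
u12 = u9 NOR u7 = 0 NOR 1 = 0

u3 = 0  u12 = 0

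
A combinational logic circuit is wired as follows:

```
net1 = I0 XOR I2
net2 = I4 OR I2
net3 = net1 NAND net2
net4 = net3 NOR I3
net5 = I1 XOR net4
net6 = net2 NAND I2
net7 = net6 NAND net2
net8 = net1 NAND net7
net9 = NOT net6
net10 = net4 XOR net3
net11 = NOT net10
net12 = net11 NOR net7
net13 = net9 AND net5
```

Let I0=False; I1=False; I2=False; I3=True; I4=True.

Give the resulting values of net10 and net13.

net10 = True; net13 = False

net1 = I0 XOR I2 = False XOR False = False
net2 = I4 OR I2 = True OR False = True
net3 = net1 NAND net2 = False NAND True = True
net4 = net3 NOR I3 = True NOR True = False
net5 = I1 XOR net4 = False XOR False = False
net6 = net2 NAND I2 = True NAND False = True
net9 = NOT net6 = NOT True = False
net10 = net4 XOR net3 = False XOR True = True
net13 = net9 AND net5 = False AND False = False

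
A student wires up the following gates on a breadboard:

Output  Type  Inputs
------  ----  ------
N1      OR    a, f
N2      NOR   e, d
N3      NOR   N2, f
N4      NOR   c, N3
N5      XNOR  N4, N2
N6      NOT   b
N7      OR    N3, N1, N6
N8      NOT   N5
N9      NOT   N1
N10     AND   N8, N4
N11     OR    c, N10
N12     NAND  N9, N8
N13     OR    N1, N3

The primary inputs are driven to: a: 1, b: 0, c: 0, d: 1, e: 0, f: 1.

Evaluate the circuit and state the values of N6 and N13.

N6 = 1, N13 = 1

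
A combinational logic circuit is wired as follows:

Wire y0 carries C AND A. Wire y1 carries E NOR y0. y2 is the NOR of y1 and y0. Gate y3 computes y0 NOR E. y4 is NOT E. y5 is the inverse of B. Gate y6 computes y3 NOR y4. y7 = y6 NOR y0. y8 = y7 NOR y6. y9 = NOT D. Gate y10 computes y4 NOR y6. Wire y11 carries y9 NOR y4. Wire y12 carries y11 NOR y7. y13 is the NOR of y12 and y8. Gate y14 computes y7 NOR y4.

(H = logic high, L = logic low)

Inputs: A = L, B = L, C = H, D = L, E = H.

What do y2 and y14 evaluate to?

y2 = H; y14 = H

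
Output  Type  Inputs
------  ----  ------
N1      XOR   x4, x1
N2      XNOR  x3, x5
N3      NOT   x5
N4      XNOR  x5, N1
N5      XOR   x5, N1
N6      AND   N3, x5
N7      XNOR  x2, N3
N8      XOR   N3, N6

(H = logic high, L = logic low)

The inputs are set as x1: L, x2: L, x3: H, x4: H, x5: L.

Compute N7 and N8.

N7 = L; N8 = H

N3 = NOT x5 = NOT L = H
N6 = N3 AND x5 = H AND L = L
N7 = x2 XNOR N3 = L XNOR H = L
N8 = N3 XOR N6 = H XOR L = H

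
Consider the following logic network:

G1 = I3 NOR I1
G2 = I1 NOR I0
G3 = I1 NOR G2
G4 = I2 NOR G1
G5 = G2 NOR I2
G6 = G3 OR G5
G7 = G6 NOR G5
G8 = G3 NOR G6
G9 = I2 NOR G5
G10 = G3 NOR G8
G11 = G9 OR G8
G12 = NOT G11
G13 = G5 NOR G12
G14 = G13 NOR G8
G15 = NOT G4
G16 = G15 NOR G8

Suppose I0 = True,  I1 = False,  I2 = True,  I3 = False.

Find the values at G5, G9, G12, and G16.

G5 = False  G9 = False  G12 = True  G16 = False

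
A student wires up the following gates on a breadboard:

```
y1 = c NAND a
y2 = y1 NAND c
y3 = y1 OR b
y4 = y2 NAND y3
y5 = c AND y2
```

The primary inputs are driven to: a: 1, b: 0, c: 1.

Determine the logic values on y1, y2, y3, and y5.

y1 = c NAND a = 1 NAND 1 = 0
y2 = y1 NAND c = 0 NAND 1 = 1
y3 = y1 OR b = 0 OR 0 = 0
y5 = c AND y2 = 1 AND 1 = 1

y1 = 0; y2 = 1; y3 = 0; y5 = 1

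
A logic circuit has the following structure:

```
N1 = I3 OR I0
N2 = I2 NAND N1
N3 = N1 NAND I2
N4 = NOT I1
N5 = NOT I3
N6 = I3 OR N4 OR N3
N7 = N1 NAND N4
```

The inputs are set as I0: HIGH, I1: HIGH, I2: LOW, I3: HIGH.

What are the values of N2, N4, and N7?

N1 = I3 OR I0 = HIGH OR HIGH = HIGH
N2 = I2 NAND N1 = LOW NAND HIGH = HIGH
N4 = NOT I1 = NOT HIGH = LOW
N7 = N1 NAND N4 = HIGH NAND LOW = HIGH

N2 = HIGH, N4 = LOW, N7 = HIGH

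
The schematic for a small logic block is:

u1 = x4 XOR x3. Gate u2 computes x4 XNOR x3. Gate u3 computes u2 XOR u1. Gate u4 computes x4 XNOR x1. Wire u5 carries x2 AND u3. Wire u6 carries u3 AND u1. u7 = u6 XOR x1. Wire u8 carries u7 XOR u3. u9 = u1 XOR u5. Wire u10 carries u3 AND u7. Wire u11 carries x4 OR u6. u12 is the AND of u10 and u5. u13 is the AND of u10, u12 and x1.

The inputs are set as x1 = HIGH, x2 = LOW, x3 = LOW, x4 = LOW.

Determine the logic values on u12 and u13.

u12 = LOW  u13 = LOW

u1 = x4 XOR x3 = LOW XOR LOW = LOW
u2 = x4 XNOR x3 = LOW XNOR LOW = HIGH
u3 = u2 XOR u1 = HIGH XOR LOW = HIGH
u5 = x2 AND u3 = LOW AND HIGH = LOW
u6 = u3 AND u1 = HIGH AND LOW = LOW
u7 = u6 XOR x1 = LOW XOR HIGH = HIGH
u10 = u3 AND u7 = HIGH AND HIGH = HIGH
u12 = u10 AND u5 = HIGH AND LOW = LOW
u13 = u10 AND u12 AND x1 = HIGH AND LOW AND HIGH = LOW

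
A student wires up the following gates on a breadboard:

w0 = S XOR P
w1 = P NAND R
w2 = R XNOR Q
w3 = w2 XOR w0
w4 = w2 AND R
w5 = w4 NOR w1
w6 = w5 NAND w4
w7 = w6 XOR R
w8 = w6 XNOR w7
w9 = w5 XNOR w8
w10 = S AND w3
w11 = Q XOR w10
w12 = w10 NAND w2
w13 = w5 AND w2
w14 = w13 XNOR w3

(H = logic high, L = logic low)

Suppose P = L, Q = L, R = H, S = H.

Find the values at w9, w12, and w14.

w9 = H, w12 = H, w14 = L

w0 = S XOR P = H XOR L = H
w1 = P NAND R = L NAND H = H
w2 = R XNOR Q = H XNOR L = L
w3 = w2 XOR w0 = L XOR H = H
w4 = w2 AND R = L AND H = L
w5 = w4 NOR w1 = L NOR H = L
w6 = w5 NAND w4 = L NAND L = H
w7 = w6 XOR R = H XOR H = L
w8 = w6 XNOR w7 = H XNOR L = L
w9 = w5 XNOR w8 = L XNOR L = H
w10 = S AND w3 = H AND H = H
w12 = w10 NAND w2 = H NAND L = H
w13 = w5 AND w2 = L AND L = L
w14 = w13 XNOR w3 = L XNOR H = L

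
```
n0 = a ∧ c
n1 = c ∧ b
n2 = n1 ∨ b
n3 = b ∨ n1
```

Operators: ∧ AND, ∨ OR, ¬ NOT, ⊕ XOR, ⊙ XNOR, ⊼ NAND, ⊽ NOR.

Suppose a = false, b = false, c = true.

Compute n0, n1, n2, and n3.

n0 = false  n1 = false  n2 = false  n3 = false

n0 = a AND c = false AND true = false
n1 = c AND b = true AND false = false
n2 = n1 OR b = false OR false = false
n3 = b OR n1 = false OR false = false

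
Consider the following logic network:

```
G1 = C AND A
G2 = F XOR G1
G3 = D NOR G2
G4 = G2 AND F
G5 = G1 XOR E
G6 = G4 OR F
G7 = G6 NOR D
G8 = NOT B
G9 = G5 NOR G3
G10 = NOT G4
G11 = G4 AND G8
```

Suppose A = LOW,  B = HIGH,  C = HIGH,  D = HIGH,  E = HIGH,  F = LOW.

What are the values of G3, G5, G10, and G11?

G3 = LOW, G5 = HIGH, G10 = HIGH, G11 = LOW

G1 = C AND A = HIGH AND LOW = LOW
G2 = F XOR G1 = LOW XOR LOW = LOW
G3 = D NOR G2 = HIGH NOR LOW = LOW
G4 = G2 AND F = LOW AND LOW = LOW
G5 = G1 XOR E = LOW XOR HIGH = HIGH
G8 = NOT B = NOT HIGH = LOW
G10 = NOT G4 = NOT LOW = HIGH
G11 = G4 AND G8 = LOW AND LOW = LOW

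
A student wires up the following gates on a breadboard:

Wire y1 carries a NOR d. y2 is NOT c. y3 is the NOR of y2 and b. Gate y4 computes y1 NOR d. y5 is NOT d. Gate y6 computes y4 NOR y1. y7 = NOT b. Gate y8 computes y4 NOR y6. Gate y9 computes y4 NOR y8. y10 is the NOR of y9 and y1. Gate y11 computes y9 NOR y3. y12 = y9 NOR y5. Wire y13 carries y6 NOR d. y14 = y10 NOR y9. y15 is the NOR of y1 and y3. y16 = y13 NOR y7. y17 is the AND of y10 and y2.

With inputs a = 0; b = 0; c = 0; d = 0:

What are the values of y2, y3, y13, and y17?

y2 = 1  y3 = 0  y13 = 1  y17 = 0

y1 = a NOR d = 0 NOR 0 = 1
y2 = NOT c = NOT 0 = 1
y3 = y2 NOR b = 1 NOR 0 = 0
y4 = y1 NOR d = 1 NOR 0 = 0
y6 = y4 NOR y1 = 0 NOR 1 = 0
y8 = y4 NOR y6 = 0 NOR 0 = 1
y9 = y4 NOR y8 = 0 NOR 1 = 0
y10 = y9 NOR y1 = 0 NOR 1 = 0
y13 = y6 NOR d = 0 NOR 0 = 1
y17 = y10 AND y2 = 0 AND 1 = 0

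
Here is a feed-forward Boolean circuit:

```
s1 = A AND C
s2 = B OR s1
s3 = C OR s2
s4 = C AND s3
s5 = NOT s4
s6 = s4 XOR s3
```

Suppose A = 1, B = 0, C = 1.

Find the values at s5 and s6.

s1 = A AND C = 1 AND 1 = 1
s2 = B OR s1 = 0 OR 1 = 1
s3 = C OR s2 = 1 OR 1 = 1
s4 = C AND s3 = 1 AND 1 = 1
s5 = NOT s4 = NOT 1 = 0
s6 = s4 XOR s3 = 1 XOR 1 = 0

s5 = 0  s6 = 0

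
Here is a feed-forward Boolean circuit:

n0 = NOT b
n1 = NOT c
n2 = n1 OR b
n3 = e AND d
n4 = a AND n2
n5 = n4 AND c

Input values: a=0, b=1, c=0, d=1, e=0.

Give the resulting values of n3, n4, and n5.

n1 = NOT c = NOT 0 = 1
n2 = n1 OR b = 1 OR 1 = 1
n3 = e AND d = 0 AND 1 = 0
n4 = a AND n2 = 0 AND 1 = 0
n5 = n4 AND c = 0 AND 0 = 0

n3 = 0, n4 = 0, n5 = 0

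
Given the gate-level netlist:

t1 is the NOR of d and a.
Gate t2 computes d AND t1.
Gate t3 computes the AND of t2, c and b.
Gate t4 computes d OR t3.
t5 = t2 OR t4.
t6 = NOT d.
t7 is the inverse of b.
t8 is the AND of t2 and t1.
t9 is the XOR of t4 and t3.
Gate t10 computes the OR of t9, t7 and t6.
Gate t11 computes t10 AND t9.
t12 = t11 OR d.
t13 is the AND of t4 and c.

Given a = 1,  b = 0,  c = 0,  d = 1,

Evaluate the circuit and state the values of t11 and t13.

t1 = d NOR a = 1 NOR 1 = 0
t2 = d AND t1 = 1 AND 0 = 0
t3 = t2 AND c AND b = 0 AND 0 AND 0 = 0
t4 = d OR t3 = 1 OR 0 = 1
t6 = NOT d = NOT 1 = 0
t7 = NOT b = NOT 0 = 1
t9 = t4 XOR t3 = 1 XOR 0 = 1
t10 = t9 OR t7 OR t6 = 1 OR 1 OR 0 = 1
t11 = t10 AND t9 = 1 AND 1 = 1
t13 = t4 AND c = 1 AND 0 = 0

t11 = 1, t13 = 0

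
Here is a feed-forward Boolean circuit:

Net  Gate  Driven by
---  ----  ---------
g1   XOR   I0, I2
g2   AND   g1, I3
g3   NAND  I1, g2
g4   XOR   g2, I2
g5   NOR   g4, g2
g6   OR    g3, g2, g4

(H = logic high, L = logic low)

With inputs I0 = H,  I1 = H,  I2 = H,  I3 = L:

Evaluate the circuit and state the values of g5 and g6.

g5 = L  g6 = H

g1 = I0 XOR I2 = H XOR H = L
g2 = g1 AND I3 = L AND L = L
g3 = I1 NAND g2 = H NAND L = H
g4 = g2 XOR I2 = L XOR H = H
g5 = g4 NOR g2 = H NOR L = L
g6 = g3 OR g2 OR g4 = H OR L OR H = H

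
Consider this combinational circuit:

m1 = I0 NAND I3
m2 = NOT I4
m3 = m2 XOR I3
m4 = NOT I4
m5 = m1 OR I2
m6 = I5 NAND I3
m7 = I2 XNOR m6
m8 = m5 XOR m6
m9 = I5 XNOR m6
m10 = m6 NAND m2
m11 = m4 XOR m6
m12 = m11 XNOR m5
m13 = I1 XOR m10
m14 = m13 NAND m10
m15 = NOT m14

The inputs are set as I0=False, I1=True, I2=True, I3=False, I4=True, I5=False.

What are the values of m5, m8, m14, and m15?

m5 = True, m8 = False, m14 = True, m15 = False

m1 = I0 NAND I3 = False NAND False = True
m2 = NOT I4 = NOT True = False
m5 = m1 OR I2 = True OR True = True
m6 = I5 NAND I3 = False NAND False = True
m8 = m5 XOR m6 = True XOR True = False
m10 = m6 NAND m2 = True NAND False = True
m13 = I1 XOR m10 = True XOR True = False
m14 = m13 NAND m10 = False NAND True = True
m15 = NOT m14 = NOT True = False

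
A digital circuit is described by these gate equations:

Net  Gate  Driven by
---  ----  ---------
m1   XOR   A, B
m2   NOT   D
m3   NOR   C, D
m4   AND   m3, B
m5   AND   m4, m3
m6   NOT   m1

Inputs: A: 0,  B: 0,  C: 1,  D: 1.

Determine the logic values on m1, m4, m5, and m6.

m1 = A XOR B = 0 XOR 0 = 0
m3 = C NOR D = 1 NOR 1 = 0
m4 = m3 AND B = 0 AND 0 = 0
m5 = m4 AND m3 = 0 AND 0 = 0
m6 = NOT m1 = NOT 0 = 1

m1 = 0  m4 = 0  m5 = 0  m6 = 1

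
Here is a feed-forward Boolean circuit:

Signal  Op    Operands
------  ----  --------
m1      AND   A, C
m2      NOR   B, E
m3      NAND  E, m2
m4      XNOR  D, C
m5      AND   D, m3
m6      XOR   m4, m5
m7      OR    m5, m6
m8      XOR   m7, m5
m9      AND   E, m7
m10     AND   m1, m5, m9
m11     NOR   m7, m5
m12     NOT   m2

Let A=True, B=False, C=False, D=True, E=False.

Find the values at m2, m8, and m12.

m2 = True  m8 = False  m12 = False

m2 = B NOR E = False NOR False = True
m3 = E NAND m2 = False NAND True = True
m4 = D XNOR C = True XNOR False = False
m5 = D AND m3 = True AND True = True
m6 = m4 XOR m5 = False XOR True = True
m7 = m5 OR m6 = True OR True = True
m8 = m7 XOR m5 = True XOR True = False
m12 = NOT m2 = NOT True = False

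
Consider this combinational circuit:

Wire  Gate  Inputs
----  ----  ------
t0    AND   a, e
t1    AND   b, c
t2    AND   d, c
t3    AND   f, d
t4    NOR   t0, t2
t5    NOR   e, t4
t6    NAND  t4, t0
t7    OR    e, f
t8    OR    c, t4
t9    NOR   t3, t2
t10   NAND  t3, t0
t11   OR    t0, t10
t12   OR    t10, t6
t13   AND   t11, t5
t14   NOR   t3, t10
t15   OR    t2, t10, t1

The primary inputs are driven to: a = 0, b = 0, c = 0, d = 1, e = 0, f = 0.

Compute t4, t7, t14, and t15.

t4 = 1, t7 = 0, t14 = 0, t15 = 1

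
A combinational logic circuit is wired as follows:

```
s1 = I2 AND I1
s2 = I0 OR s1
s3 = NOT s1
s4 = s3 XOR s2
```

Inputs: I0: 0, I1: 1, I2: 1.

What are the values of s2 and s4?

s2 = 1, s4 = 1

s1 = I2 AND I1 = 1 AND 1 = 1
s2 = I0 OR s1 = 0 OR 1 = 1
s3 = NOT s1 = NOT 1 = 0
s4 = s3 XOR s2 = 0 XOR 1 = 1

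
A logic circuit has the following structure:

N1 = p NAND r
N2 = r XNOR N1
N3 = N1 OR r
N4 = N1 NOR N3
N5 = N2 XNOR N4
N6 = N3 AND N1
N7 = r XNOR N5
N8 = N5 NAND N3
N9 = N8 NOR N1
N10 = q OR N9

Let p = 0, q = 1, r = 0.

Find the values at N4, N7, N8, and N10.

N1 = p NAND r = 0 NAND 0 = 1
N2 = r XNOR N1 = 0 XNOR 1 = 0
N3 = N1 OR r = 1 OR 0 = 1
N4 = N1 NOR N3 = 1 NOR 1 = 0
N5 = N2 XNOR N4 = 0 XNOR 0 = 1
N7 = r XNOR N5 = 0 XNOR 1 = 0
N8 = N5 NAND N3 = 1 NAND 1 = 0
N9 = N8 NOR N1 = 0 NOR 1 = 0
N10 = q OR N9 = 1 OR 0 = 1

N4 = 0  N7 = 0  N8 = 0  N10 = 1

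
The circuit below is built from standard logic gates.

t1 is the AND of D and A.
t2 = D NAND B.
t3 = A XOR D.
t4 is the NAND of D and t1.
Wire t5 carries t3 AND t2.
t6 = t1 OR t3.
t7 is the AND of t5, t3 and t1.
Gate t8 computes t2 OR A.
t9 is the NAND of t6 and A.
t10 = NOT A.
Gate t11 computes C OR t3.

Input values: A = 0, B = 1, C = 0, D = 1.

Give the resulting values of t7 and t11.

t7 = 0, t11 = 1

t1 = D AND A = 1 AND 0 = 0
t2 = D NAND B = 1 NAND 1 = 0
t3 = A XOR D = 0 XOR 1 = 1
t5 = t3 AND t2 = 1 AND 0 = 0
t7 = t5 AND t3 AND t1 = 0 AND 1 AND 0 = 0
t11 = C OR t3 = 0 OR 1 = 1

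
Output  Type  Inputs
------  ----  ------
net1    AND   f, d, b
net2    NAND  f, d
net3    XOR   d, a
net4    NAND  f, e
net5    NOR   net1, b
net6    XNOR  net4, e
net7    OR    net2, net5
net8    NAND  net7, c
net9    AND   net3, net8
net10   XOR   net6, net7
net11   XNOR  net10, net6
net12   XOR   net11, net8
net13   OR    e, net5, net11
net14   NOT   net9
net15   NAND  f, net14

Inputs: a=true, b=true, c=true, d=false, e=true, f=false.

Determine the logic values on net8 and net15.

net1 = f AND d AND b = false AND false AND true = false
net2 = f NAND d = false NAND false = true
net3 = d XOR a = false XOR true = true
net5 = net1 NOR b = false NOR true = false
net7 = net2 OR net5 = true OR false = true
net8 = net7 NAND c = true NAND true = false
net9 = net3 AND net8 = true AND false = false
net14 = NOT net9 = NOT false = true
net15 = f NAND net14 = false NAND true = true

net8 = false, net15 = true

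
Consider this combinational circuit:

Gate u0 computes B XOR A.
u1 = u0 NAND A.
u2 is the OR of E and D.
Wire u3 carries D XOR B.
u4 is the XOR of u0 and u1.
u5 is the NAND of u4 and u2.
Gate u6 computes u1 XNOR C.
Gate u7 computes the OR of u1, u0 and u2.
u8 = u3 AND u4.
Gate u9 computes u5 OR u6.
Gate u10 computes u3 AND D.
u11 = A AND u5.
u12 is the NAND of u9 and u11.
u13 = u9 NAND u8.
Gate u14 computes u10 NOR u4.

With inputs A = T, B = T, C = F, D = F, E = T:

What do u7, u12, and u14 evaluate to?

u7 = T; u12 = T; u14 = F

u0 = B XOR A = T XOR T = F
u1 = u0 NAND A = F NAND T = T
u2 = E OR D = T OR F = T
u3 = D XOR B = F XOR T = T
u4 = u0 XOR u1 = F XOR T = T
u5 = u4 NAND u2 = T NAND T = F
u6 = u1 XNOR C = T XNOR F = F
u7 = u1 OR u0 OR u2 = T OR F OR T = T
u9 = u5 OR u6 = F OR F = F
u10 = u3 AND D = T AND F = F
u11 = A AND u5 = T AND F = F
u12 = u9 NAND u11 = F NAND F = T
u14 = u10 NOR u4 = F NOR T = F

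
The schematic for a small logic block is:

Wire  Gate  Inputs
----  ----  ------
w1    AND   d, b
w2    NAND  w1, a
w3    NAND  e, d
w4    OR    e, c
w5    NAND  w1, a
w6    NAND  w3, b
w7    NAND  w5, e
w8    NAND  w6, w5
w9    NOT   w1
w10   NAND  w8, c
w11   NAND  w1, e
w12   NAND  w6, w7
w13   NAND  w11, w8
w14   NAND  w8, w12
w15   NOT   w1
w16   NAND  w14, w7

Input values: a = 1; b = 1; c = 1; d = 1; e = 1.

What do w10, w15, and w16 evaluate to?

w10 = 0; w15 = 0; w16 = 0

w1 = d AND b = 1 AND 1 = 1
w3 = e NAND d = 1 NAND 1 = 0
w5 = w1 NAND a = 1 NAND 1 = 0
w6 = w3 NAND b = 0 NAND 1 = 1
w7 = w5 NAND e = 0 NAND 1 = 1
w8 = w6 NAND w5 = 1 NAND 0 = 1
w10 = w8 NAND c = 1 NAND 1 = 0
w12 = w6 NAND w7 = 1 NAND 1 = 0
w14 = w8 NAND w12 = 1 NAND 0 = 1
w15 = NOT w1 = NOT 1 = 0
w16 = w14 NAND w7 = 1 NAND 1 = 0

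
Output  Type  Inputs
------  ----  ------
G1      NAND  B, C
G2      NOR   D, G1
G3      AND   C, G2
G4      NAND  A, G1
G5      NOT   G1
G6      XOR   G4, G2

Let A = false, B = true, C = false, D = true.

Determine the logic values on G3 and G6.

G1 = B NAND C = true NAND false = true
G2 = D NOR G1 = true NOR true = false
G3 = C AND G2 = false AND false = false
G4 = A NAND G1 = false NAND true = true
G6 = G4 XOR G2 = true XOR false = true

G3 = false; G6 = true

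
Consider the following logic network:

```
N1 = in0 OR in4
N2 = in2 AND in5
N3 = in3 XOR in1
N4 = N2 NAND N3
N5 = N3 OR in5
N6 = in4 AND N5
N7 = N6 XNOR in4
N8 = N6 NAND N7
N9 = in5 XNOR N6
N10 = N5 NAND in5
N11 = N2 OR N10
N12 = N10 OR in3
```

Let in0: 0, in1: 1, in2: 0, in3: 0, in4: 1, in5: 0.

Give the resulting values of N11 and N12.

N11 = 1  N12 = 1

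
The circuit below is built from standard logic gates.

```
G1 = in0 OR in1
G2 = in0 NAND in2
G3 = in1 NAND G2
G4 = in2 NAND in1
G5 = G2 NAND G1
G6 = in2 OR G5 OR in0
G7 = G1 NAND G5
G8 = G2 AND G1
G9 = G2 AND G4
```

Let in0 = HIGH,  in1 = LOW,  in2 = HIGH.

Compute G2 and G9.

G2 = in0 NAND in2 = HIGH NAND HIGH = LOW
G4 = in2 NAND in1 = HIGH NAND LOW = HIGH
G9 = G2 AND G4 = LOW AND HIGH = LOW

G2 = LOW; G9 = LOW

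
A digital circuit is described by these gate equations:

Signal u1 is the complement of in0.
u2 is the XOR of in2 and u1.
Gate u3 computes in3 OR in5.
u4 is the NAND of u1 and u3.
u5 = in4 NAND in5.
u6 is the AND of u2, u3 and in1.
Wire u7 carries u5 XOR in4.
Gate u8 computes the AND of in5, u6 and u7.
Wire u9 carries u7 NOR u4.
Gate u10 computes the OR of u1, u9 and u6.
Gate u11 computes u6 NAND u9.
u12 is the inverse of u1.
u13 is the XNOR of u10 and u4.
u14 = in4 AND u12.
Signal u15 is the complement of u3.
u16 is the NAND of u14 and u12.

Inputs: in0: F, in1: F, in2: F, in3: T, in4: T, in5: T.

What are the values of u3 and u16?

u3 = T, u16 = T

u1 = NOT in0 = NOT F = T
u3 = in3 OR in5 = T OR T = T
u12 = NOT u1 = NOT T = F
u14 = in4 AND u12 = T AND F = F
u16 = u14 NAND u12 = F NAND F = T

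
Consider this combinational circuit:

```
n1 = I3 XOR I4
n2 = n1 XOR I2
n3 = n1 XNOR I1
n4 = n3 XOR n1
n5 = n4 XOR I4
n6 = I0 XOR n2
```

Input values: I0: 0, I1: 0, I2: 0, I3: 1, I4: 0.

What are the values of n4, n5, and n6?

n1 = I3 XOR I4 = 1 XOR 0 = 1
n2 = n1 XOR I2 = 1 XOR 0 = 1
n3 = n1 XNOR I1 = 1 XNOR 0 = 0
n4 = n3 XOR n1 = 0 XOR 1 = 1
n5 = n4 XOR I4 = 1 XOR 0 = 1
n6 = I0 XOR n2 = 0 XOR 1 = 1

n4 = 1, n5 = 1, n6 = 1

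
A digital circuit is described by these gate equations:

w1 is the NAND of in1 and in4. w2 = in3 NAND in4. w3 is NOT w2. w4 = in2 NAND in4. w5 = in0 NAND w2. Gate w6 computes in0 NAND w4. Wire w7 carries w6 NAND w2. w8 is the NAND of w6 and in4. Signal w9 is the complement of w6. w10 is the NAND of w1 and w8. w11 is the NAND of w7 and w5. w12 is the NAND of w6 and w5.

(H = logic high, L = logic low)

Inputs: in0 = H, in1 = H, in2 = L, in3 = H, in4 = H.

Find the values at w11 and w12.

w2 = in3 NAND in4 = H NAND H = L
w4 = in2 NAND in4 = L NAND H = H
w5 = in0 NAND w2 = H NAND L = H
w6 = in0 NAND w4 = H NAND H = L
w7 = w6 NAND w2 = L NAND L = H
w11 = w7 NAND w5 = H NAND H = L
w12 = w6 NAND w5 = L NAND H = H

w11 = L, w12 = H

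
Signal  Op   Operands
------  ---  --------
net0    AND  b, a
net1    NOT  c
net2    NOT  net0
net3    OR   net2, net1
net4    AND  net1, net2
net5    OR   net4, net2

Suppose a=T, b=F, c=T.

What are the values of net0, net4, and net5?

net0 = F, net4 = F, net5 = T

net0 = b AND a = F AND T = F
net1 = NOT c = NOT T = F
net2 = NOT net0 = NOT F = T
net4 = net1 AND net2 = F AND T = F
net5 = net4 OR net2 = F OR T = T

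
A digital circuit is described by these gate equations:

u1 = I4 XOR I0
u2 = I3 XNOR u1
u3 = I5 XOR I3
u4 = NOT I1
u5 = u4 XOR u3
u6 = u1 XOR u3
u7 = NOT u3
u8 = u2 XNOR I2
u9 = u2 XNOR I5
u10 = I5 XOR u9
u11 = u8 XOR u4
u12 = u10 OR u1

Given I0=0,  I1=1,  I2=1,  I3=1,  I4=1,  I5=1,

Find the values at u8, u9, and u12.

u8 = 1, u9 = 1, u12 = 1

u1 = I4 XOR I0 = 1 XOR 0 = 1
u2 = I3 XNOR u1 = 1 XNOR 1 = 1
u8 = u2 XNOR I2 = 1 XNOR 1 = 1
u9 = u2 XNOR I5 = 1 XNOR 1 = 1
u10 = I5 XOR u9 = 1 XOR 1 = 0
u12 = u10 OR u1 = 0 OR 1 = 1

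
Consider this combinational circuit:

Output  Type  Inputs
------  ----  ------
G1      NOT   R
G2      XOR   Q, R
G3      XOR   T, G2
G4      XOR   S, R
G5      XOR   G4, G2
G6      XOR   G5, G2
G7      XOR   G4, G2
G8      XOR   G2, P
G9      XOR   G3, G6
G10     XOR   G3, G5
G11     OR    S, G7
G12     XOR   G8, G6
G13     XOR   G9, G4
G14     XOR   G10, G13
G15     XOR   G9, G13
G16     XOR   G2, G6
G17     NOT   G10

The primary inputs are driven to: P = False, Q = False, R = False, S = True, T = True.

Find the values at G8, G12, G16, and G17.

G8 = False  G12 = True  G16 = True  G17 = True

G2 = Q XOR R = False XOR False = False
G3 = T XOR G2 = True XOR False = True
G4 = S XOR R = True XOR False = True
G5 = G4 XOR G2 = True XOR False = True
G6 = G5 XOR G2 = True XOR False = True
G8 = G2 XOR P = False XOR False = False
G10 = G3 XOR G5 = True XOR True = False
G12 = G8 XOR G6 = False XOR True = True
G16 = G2 XOR G6 = False XOR True = True
G17 = NOT G10 = NOT False = True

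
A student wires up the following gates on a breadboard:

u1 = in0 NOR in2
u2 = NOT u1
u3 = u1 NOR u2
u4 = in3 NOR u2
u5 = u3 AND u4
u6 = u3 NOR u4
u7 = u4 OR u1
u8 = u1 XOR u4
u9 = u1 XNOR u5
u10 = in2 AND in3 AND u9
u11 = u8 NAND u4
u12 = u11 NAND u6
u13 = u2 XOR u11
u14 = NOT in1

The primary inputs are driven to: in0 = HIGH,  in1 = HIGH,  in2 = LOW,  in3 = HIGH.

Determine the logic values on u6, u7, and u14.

u6 = HIGH, u7 = LOW, u14 = LOW

u1 = in0 NOR in2 = HIGH NOR LOW = LOW
u2 = NOT u1 = NOT LOW = HIGH
u3 = u1 NOR u2 = LOW NOR HIGH = LOW
u4 = in3 NOR u2 = HIGH NOR HIGH = LOW
u6 = u3 NOR u4 = LOW NOR LOW = HIGH
u7 = u4 OR u1 = LOW OR LOW = LOW
u14 = NOT in1 = NOT HIGH = LOW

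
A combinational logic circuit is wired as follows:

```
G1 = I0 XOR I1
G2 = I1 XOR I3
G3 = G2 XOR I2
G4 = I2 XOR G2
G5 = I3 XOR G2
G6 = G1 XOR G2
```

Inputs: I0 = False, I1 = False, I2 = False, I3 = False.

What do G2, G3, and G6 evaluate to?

G2 = False  G3 = False  G6 = False

G1 = I0 XOR I1 = False XOR False = False
G2 = I1 XOR I3 = False XOR False = False
G3 = G2 XOR I2 = False XOR False = False
G6 = G1 XOR G2 = False XOR False = False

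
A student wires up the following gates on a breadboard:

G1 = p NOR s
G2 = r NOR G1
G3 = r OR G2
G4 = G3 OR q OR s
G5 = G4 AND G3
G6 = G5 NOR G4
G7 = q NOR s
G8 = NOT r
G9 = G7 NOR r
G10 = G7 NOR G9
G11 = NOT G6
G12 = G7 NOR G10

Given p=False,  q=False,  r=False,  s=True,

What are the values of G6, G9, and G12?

G6 = False  G9 = True  G12 = True

G1 = p NOR s = False NOR True = False
G2 = r NOR G1 = False NOR False = True
G3 = r OR G2 = False OR True = True
G4 = G3 OR q OR s = True OR False OR True = True
G5 = G4 AND G3 = True AND True = True
G6 = G5 NOR G4 = True NOR True = False
G7 = q NOR s = False NOR True = False
G9 = G7 NOR r = False NOR False = True
G10 = G7 NOR G9 = False NOR True = False
G12 = G7 NOR G10 = False NOR False = True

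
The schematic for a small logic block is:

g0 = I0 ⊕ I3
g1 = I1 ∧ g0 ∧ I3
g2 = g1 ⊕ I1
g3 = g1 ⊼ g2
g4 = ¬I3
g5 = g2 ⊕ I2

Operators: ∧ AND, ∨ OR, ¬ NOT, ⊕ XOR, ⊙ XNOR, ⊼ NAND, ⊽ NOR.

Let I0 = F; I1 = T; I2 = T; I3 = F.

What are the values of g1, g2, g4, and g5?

g1 = F, g2 = T, g4 = T, g5 = F

g0 = I0 XOR I3 = F XOR F = F
g1 = I1 AND g0 AND I3 = T AND F AND F = F
g2 = g1 XOR I1 = F XOR T = T
g4 = NOT I3 = NOT F = T
g5 = g2 XOR I2 = T XOR T = F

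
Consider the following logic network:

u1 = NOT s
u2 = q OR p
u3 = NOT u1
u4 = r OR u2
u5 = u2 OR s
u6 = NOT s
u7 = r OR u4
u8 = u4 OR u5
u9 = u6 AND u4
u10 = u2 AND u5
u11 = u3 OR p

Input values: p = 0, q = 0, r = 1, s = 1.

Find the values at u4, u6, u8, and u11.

u1 = NOT s = NOT 1 = 0
u2 = q OR p = 0 OR 0 = 0
u3 = NOT u1 = NOT 0 = 1
u4 = r OR u2 = 1 OR 0 = 1
u5 = u2 OR s = 0 OR 1 = 1
u6 = NOT s = NOT 1 = 0
u8 = u4 OR u5 = 1 OR 1 = 1
u11 = u3 OR p = 1 OR 0 = 1

u4 = 1; u6 = 0; u8 = 1; u11 = 1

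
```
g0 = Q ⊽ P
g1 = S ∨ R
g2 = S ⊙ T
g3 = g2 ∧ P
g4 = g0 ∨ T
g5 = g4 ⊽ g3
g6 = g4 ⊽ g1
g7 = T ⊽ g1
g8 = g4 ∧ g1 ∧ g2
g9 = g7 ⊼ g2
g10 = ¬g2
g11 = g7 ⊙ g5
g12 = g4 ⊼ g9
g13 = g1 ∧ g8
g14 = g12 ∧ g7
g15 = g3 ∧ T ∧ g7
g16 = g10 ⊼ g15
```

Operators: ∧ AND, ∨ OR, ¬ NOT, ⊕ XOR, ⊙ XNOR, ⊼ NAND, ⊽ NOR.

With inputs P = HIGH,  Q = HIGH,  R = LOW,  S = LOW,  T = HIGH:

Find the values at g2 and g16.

g2 = LOW, g16 = HIGH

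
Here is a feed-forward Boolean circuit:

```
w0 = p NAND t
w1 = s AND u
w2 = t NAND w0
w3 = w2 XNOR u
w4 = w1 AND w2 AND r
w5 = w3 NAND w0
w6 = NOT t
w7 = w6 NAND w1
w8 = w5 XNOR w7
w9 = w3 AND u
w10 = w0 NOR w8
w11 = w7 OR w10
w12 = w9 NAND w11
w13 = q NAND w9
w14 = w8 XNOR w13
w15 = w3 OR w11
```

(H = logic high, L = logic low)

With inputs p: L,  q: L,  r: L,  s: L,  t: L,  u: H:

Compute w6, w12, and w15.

w0 = p NAND t = L NAND L = H
w1 = s AND u = L AND H = L
w2 = t NAND w0 = L NAND H = H
w3 = w2 XNOR u = H XNOR H = H
w5 = w3 NAND w0 = H NAND H = L
w6 = NOT t = NOT L = H
w7 = w6 NAND w1 = H NAND L = H
w8 = w5 XNOR w7 = L XNOR H = L
w9 = w3 AND u = H AND H = H
w10 = w0 NOR w8 = H NOR L = L
w11 = w7 OR w10 = H OR L = H
w12 = w9 NAND w11 = H NAND H = L
w15 = w3 OR w11 = H OR H = H

w6 = H; w12 = L; w15 = H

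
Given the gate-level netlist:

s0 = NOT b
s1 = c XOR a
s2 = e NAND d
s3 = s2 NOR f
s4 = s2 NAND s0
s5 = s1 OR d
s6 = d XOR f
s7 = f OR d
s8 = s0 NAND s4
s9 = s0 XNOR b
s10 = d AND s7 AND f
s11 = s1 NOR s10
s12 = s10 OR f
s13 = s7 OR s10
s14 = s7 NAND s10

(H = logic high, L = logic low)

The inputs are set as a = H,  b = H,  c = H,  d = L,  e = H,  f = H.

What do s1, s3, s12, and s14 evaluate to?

s1 = L, s3 = L, s12 = H, s14 = H

s1 = c XOR a = H XOR H = L
s2 = e NAND d = H NAND L = H
s3 = s2 NOR f = H NOR H = L
s7 = f OR d = H OR L = H
s10 = d AND s7 AND f = L AND H AND H = L
s12 = s10 OR f = L OR H = H
s14 = s7 NAND s10 = H NAND L = H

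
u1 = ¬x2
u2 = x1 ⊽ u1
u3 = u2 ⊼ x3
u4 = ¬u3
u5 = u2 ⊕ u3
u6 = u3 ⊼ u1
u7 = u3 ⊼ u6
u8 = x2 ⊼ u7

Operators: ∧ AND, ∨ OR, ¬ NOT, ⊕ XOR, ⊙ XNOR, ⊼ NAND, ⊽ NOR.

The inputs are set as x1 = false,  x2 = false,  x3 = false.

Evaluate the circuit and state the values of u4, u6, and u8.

u4 = false; u6 = false; u8 = true

u1 = NOT x2 = NOT false = true
u2 = x1 NOR u1 = false NOR true = false
u3 = u2 NAND x3 = false NAND false = true
u4 = NOT u3 = NOT true = false
u6 = u3 NAND u1 = true NAND true = false
u7 = u3 NAND u6 = true NAND false = true
u8 = x2 NAND u7 = false NAND true = true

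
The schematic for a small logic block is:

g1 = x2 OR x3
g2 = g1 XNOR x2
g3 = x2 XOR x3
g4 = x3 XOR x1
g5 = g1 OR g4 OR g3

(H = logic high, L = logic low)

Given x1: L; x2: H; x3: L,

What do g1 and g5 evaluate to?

g1 = H, g5 = H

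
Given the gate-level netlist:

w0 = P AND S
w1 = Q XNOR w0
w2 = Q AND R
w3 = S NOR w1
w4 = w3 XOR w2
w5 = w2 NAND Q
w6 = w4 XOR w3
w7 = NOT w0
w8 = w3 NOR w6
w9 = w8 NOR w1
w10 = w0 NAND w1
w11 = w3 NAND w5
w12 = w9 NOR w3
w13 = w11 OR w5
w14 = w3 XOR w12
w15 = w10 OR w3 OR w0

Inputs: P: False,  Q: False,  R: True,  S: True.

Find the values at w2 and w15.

w2 = False  w15 = True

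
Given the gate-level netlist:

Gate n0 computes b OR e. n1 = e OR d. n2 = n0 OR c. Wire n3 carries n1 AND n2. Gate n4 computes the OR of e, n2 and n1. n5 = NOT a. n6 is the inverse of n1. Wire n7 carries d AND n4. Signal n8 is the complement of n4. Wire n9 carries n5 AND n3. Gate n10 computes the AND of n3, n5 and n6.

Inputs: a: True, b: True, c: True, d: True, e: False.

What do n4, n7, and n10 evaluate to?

n0 = b OR e = True OR False = True
n1 = e OR d = False OR True = True
n2 = n0 OR c = True OR True = True
n3 = n1 AND n2 = True AND True = True
n4 = e OR n2 OR n1 = False OR True OR True = True
n5 = NOT a = NOT True = False
n6 = NOT n1 = NOT True = False
n7 = d AND n4 = True AND True = True
n10 = n3 AND n5 AND n6 = True AND False AND False = False

n4 = True, n7 = True, n10 = False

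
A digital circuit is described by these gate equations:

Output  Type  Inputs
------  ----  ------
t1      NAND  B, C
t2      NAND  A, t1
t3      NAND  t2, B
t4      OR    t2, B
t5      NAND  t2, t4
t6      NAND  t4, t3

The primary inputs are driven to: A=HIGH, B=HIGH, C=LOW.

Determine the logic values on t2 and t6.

t2 = LOW  t6 = LOW

t1 = B NAND C = HIGH NAND LOW = HIGH
t2 = A NAND t1 = HIGH NAND HIGH = LOW
t3 = t2 NAND B = LOW NAND HIGH = HIGH
t4 = t2 OR B = LOW OR HIGH = HIGH
t6 = t4 NAND t3 = HIGH NAND HIGH = LOW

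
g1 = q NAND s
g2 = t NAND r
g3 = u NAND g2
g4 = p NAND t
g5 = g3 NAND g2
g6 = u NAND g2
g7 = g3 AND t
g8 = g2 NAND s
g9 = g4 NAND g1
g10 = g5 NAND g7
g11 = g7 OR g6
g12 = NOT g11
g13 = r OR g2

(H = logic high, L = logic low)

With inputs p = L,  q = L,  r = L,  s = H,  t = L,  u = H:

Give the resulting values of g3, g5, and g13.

g3 = L  g5 = H  g13 = H

g2 = t NAND r = L NAND L = H
g3 = u NAND g2 = H NAND H = L
g5 = g3 NAND g2 = L NAND H = H
g13 = r OR g2 = L OR H = H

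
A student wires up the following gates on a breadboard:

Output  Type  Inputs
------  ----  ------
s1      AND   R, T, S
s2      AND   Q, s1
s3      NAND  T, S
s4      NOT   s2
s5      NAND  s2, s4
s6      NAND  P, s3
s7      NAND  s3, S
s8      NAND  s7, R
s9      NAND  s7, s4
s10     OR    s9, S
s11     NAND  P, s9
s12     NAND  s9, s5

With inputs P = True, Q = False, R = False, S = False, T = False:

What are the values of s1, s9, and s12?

s1 = False, s9 = False, s12 = True

s1 = R AND T AND S = False AND False AND False = False
s2 = Q AND s1 = False AND False = False
s3 = T NAND S = False NAND False = True
s4 = NOT s2 = NOT False = True
s5 = s2 NAND s4 = False NAND True = True
s7 = s3 NAND S = True NAND False = True
s9 = s7 NAND s4 = True NAND True = False
s12 = s9 NAND s5 = False NAND True = True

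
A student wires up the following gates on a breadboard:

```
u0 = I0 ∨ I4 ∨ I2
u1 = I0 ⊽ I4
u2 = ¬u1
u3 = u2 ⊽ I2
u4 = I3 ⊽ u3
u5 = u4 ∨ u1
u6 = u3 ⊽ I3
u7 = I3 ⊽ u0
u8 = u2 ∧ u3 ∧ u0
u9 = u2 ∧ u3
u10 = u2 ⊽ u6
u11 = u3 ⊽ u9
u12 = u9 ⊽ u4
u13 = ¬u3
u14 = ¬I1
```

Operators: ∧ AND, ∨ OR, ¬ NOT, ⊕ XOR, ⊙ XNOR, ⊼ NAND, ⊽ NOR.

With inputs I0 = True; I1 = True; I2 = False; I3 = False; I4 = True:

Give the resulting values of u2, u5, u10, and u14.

u2 = True, u5 = True, u10 = False, u14 = False

u1 = I0 NOR I4 = True NOR True = False
u2 = NOT u1 = NOT False = True
u3 = u2 NOR I2 = True NOR False = False
u4 = I3 NOR u3 = False NOR False = True
u5 = u4 OR u1 = True OR False = True
u6 = u3 NOR I3 = False NOR False = True
u10 = u2 NOR u6 = True NOR True = False
u14 = NOT I1 = NOT True = False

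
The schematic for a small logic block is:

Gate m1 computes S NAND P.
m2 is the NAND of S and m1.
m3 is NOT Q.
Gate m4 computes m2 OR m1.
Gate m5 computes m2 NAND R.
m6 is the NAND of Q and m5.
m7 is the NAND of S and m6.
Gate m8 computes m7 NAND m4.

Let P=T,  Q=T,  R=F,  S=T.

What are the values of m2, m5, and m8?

m1 = S NAND P = T NAND T = F
m2 = S NAND m1 = T NAND F = T
m4 = m2 OR m1 = T OR F = T
m5 = m2 NAND R = T NAND F = T
m6 = Q NAND m5 = T NAND T = F
m7 = S NAND m6 = T NAND F = T
m8 = m7 NAND m4 = T NAND T = F

m2 = T, m5 = T, m8 = F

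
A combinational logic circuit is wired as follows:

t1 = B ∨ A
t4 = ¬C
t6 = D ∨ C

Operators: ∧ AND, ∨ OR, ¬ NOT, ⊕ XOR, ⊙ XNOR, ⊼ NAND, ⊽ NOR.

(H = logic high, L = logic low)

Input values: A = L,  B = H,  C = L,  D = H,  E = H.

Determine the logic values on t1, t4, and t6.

t1 = H, t4 = H, t6 = H

t1 = H ∨ L = H
t4 = ¬L = H
t6 = H ∨ L = H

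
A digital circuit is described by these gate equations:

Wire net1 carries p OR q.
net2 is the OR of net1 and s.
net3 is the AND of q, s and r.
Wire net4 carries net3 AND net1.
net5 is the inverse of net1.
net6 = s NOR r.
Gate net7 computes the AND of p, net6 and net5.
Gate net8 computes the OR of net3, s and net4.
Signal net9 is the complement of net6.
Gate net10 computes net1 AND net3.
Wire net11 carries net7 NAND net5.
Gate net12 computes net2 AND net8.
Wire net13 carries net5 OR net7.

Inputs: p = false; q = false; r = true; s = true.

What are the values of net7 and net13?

net1 = p OR q = false OR false = false
net5 = NOT net1 = NOT false = true
net6 = s NOR r = true NOR true = false
net7 = p AND net6 AND net5 = false AND false AND true = false
net13 = net5 OR net7 = true OR false = true

net7 = false, net13 = true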